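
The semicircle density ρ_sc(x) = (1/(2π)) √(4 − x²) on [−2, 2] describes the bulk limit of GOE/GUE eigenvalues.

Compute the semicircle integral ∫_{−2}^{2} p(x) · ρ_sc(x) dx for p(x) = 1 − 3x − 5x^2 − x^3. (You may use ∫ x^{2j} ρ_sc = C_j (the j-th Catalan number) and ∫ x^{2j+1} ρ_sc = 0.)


Write p(x) = Σ a_i x^i, split into monomials and integrate each against ρ_sc separately.
Using ∫ x^{2j} ρ_sc = C_j = (1/(j+1)) C(2j, j) (Catalan numbers) and ∫ x^{2j+1} ρ_sc = 0 (odd monomials vanish by symmetry):
  i = 0 (even): a_0 · C_{0} = 1 · 1 = 1
  i = 1 (odd): ∫ x^1 ρ_sc = 0 (vanishes)
  i = 2 (even): a_2 · C_{1} = -5 · 1 = -5
  i = 3 (odd): ∫ x^3 ρ_sc = 0 (vanishes)

Summing the contributions: ∫_{−2}^{2} p(x) ρ_sc(x) dx = 1 + (-5) = -4.


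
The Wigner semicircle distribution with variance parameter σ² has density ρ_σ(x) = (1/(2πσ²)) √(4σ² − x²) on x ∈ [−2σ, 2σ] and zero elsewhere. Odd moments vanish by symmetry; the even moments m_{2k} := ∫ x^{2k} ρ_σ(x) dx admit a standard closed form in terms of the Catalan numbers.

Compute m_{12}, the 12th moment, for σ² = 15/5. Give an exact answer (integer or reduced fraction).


By the scaled semicircle moment identity, m_{2k} = σ^{2k} · C_k with k = 6.
C_6 = (1/(k+1)) · C(2k, k) = (1/7) · C(12, 6) = (1/7) · 924 = 132.
σ^{2k} = (σ²)^k = (15/5)^6 = 729.

Therefore m_{12} = σ^{12} · C_6 = 729 · 132 = 96228.


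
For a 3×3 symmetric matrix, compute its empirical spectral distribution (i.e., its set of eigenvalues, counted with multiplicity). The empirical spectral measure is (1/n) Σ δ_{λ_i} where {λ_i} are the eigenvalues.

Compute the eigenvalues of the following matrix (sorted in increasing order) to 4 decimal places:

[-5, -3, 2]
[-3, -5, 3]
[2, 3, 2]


Since M is real symmetric, all three eigenvalues are real; they are the roots of det(λI − M) = λ³ − (tr M) λ² + s λ − det M, where s is the sum of the principal 2×2 minors.
tr M = -5 + (-5) + 2 = -8.
s = ((-5)·(-5) − (-3)²) + ((-5)·2 − 2²) + ((-5)·2 − 3²) = 16 + (-14) + (-19) = -17.
det M (expand along row 1) = (-5)·(-19) − (-3)·(-12) + 2·1 = 61.
Characteristic polynomial: λ³ + 8λ² − 17λ − 61 = 0.
Substitute λ = y + (tr M)/3 = y − 2.666667 to remove the quadratic term: y³ + p·y + q = 0 with p = s − (tr M)²/3 = -38.333333 and q = −2(tr M)³/27 + (tr M)·s/3 − det M = 22.259259.
Three real roots ⇒ use the trigonometric (Viète) form: r = 2√(−p/3) = 7.149204, φ = arccos(3q/(p·r)) = arccos(-0.243668) = 1.816942 rad.
y_k = r·cos(φ/3 − 2πk/3) for k = 0, 1, 2 gives y = 5.877602, 0.585924, -6.463525.
λ_k = y_k − 2.666667 gives λ = 3.2109, -2.0807, -9.1302 (check: the sum is -8.0000 = tr M).

Eigenvalues sorted in increasing order: [-9.1302, -2.0807, 3.2109].


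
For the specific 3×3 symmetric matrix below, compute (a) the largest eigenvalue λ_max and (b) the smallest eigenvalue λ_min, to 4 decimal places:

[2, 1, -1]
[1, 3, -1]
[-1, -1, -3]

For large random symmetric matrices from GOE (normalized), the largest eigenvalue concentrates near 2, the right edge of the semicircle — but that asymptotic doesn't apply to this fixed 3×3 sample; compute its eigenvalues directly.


Since M is real symmetric, all three eigenvalues are real; they are the roots of det(λI − M) = λ³ − (tr M) λ² + s λ − det M, where s is the sum of the principal 2×2 minors.
tr M = 2 + 3 + (-3) = 2.
s = (2·3 − 1²) + (2·(-3) − (-1)²) + (3·(-3) − (-1)²) = 5 + (-7) + (-10) = -12.
det M (expand along row 1) = 2·(-10) − 1·(-4) + (-1)·2 = -18.
Characteristic polynomial: λ³ − 2λ² − 12λ + 18 = 0.
Substitute λ = y + (tr M)/3 = y + 0.666667 to remove the quadratic term: y³ + p·y + q = 0 with p = s − (tr M)²/3 = -13.333333 and q = −2(tr M)³/27 + (tr M)·s/3 − det M = 9.407407.
Three real roots ⇒ use the trigonometric (Viète) form: r = 2√(−p/3) = 4.216370, φ = arccos(3q/(p·r)) = arccos(-0.502012) = 2.096719 rad.
y_k = r·cos(φ/3 − 2πk/3) for k = 0, 1, 2 gives y = 3.227826, 0.735382, -3.963208.
λ_k = y_k + 0.666667 gives λ = 3.8945, 1.4020, -3.2965 (check: the sum is 2.0000 = tr M).

Hence λ_max = 3.8945 and λ_min = -3.2965.


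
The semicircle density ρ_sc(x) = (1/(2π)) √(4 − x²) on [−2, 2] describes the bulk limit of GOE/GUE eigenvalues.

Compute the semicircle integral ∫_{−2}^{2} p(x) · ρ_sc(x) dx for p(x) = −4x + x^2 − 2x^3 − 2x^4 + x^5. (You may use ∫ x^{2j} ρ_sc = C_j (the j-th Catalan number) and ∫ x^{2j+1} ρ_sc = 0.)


Write p(x) = Σ a_i x^i, split into monomials and integrate each against ρ_sc separately.
Using ∫ x^{2j} ρ_sc = C_j = (1/(j+1)) C(2j, j) (Catalan numbers) and ∫ x^{2j+1} ρ_sc = 0 (odd monomials vanish by symmetry):
  i = 1 (odd): ∫ x^1 ρ_sc = 0 (vanishes)
  i = 2 (even): a_2 · C_{1} = 1 · 1 = 1
  i = 3 (odd): ∫ x^3 ρ_sc = 0 (vanishes)
  i = 4 (even): a_4 · C_{2} = -2 · 2 = -4
  i = 5 (odd): ∫ x^5 ρ_sc = 0 (vanishes)

Summing the contributions: ∫_{−2}^{2} p(x) ρ_sc(x) dx = 1 + (-4) = -3.


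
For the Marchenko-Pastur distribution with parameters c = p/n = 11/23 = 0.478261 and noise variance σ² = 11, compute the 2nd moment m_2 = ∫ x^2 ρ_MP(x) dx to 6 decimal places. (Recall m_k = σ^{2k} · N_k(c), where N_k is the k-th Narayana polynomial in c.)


E[X²] = σ⁴ (1 + c) (second MP moment). With σ² = 11 (so σ⁴ = 121) and c = 11/23 = 0.478261: E[X²] = 121 · (1 + 0.478261) = 121 · 1.478261.

So E[X^2] = 178.869565.


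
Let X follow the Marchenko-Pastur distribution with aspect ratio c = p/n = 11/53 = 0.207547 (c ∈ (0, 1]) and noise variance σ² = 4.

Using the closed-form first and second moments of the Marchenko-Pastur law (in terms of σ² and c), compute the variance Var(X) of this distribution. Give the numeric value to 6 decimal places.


Recall the MP moments m_1 = E[X] = σ² and m_2 = E[X²] = σ⁴ (1 + c).
m_1 = E[X] = σ² = 4, so m_1² = 16.
m_2 = E[X²] = σ⁴ (1 + c) = 16 · (1 + 0.207547) = 16 · 1.207547 = 19.320755.
(Note m_2 − m_1² simplifies to c · σ⁴ = 0.207547 · 16.)

Var(X) = m_2 − m_1² = 19.320755 − 16 = 3.320755.


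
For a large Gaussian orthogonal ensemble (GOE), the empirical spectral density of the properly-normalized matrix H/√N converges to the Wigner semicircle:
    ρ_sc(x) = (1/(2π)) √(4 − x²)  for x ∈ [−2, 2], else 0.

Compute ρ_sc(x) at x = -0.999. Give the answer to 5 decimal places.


ρ_sc(x) = (1/(2π)) √(4 − x²). With x = -0.999:
  4 − x² = 4 − (-0.999)² = 4 − 0.998001 = 3.001999.
  √(4 − x²) = 1.732628.
  1/(2π) = 0.159155.
  ρ_sc(-0.999) = 0.159155 · 1.732628 = 0.275756.

Rounded to 5 decimal places: ρ_sc(-0.999) ≈ 0.27576.


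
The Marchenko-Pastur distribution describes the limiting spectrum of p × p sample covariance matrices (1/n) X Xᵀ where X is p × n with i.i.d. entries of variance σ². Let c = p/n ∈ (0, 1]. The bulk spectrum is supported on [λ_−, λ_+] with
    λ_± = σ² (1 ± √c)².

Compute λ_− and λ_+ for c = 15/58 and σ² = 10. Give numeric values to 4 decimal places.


c = 15/58 = 0.258621; √c = 0.508548.
λ_− = σ² (1 − √c)² = 10 · (1 − 0.508548)² = 10 · (0.491452)² = 2.415254.
λ_+ = σ² (1 + √c)² = 10 · (1 + 0.508548)² = 10 · (1.508548)² = 22.757159.

Rounded to 4 decimal places: λ_− ≈ 2.4153, λ_+ ≈ 22.7572.


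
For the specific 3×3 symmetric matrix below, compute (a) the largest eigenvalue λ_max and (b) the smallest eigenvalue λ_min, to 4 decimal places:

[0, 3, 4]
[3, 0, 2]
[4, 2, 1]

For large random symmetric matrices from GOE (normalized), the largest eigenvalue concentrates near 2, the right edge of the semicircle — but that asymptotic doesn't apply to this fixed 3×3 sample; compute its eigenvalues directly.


Since M is real symmetric, all three eigenvalues are real; they are the roots of det(λI − M) = λ³ − (tr M) λ² + s λ − det M, where s is the sum of the principal 2×2 minors.
tr M = 0 + 0 + 1 = 1.
s = (0·0 − 3²) + (0·1 − 4²) + (0·1 − 2²) = -9 + (-16) + (-4) = -29.
det M (expand along row 1) = 0·(-4) − 3·(-5) + 4·6 = 39.
Characteristic polynomial: λ³ − λ² − 29λ − 39 = 0.
Substitute λ = y + (tr M)/3 = y + 0.333333 to remove the quadratic term: y³ + p·y + q = 0 with p = s − (tr M)²/3 = -29.333333 and q = −2(tr M)³/27 + (tr M)·s/3 − det M = -48.740741.
Three real roots ⇒ use the trigonometric (Viète) form: r = 2√(−p/3) = 6.253888, φ = arccos(3q/(p·r)) = arccos(0.797080) = 0.648352 rad.
y_k = r·cos(φ/3 − 2πk/3) for k = 0, 1, 2 gives y = 6.108406, -1.892796, -4.215610.
λ_k = y_k + 0.333333 gives λ = 6.4417, -1.5595, -3.8823 (check: the sum is 1.0000 = tr M).

Hence λ_max = 6.4417 and λ_min = -3.8823.


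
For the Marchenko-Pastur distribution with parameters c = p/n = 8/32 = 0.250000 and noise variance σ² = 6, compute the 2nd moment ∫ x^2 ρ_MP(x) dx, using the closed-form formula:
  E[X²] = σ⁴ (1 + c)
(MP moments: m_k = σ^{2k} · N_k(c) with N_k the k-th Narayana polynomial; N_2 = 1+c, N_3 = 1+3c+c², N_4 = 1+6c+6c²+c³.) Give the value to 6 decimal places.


E[X²] = σ⁴ (1 + c) (second MP moment). With σ² = 6 (so σ⁴ = 36) and c = 8/32 = 0.250000: E[X²] = 36 · (1 + 0.250000) = 36 · 1.250000.

So E[X^2] = 45.000000.


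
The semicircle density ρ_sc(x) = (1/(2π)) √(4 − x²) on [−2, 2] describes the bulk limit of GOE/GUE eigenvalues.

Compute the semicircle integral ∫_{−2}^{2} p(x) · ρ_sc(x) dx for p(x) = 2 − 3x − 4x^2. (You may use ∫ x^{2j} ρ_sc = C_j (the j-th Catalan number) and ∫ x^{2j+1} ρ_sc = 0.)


Write p(x) = Σ a_i x^i, split into monomials and integrate each against ρ_sc separately.
Using ∫ x^{2j} ρ_sc = C_j = (1/(j+1)) C(2j, j) (Catalan numbers) and ∫ x^{2j+1} ρ_sc = 0 (odd monomials vanish by symmetry):
  i = 0 (even): a_0 · C_{0} = 2 · 1 = 2
  i = 1 (odd): ∫ x^1 ρ_sc = 0 (vanishes)
  i = 2 (even): a_2 · C_{1} = -4 · 1 = -4

Summing the contributions: ∫_{−2}^{2} p(x) ρ_sc(x) dx = 2 + (-4) = -2.


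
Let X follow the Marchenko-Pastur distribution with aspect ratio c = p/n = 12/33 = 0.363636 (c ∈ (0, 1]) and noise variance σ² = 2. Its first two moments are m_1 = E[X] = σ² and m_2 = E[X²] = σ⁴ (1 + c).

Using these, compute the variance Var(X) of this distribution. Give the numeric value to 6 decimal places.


m_1 = E[X] = σ² = 2, so m_1² = 4.
m_2 = E[X²] = σ⁴ (1 + c) = 4 · (1 + 0.363636) = 4 · 1.363636 = 5.454545.
(Note m_2 − m_1² simplifies to c · σ⁴ = 0.363636 · 4.)

Var(X) = m_2 − m_1² = 5.454545 − 4 = 1.454545.


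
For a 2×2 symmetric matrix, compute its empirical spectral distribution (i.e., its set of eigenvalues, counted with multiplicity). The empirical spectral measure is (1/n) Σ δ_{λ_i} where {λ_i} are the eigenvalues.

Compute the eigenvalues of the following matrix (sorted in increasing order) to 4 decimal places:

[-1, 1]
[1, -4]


Since M is real symmetric, both eigenvalues are real; they are the roots of det(λI − M) = λ² − (tr M) λ + det M.
tr M = -1 + (-4) = -5.
det M = (-1)·(-4) − 1² = 4 − 1 = 3.
Characteristic polynomial: λ² + 5λ + 3 = 0.
Discriminant Δ = (tr M)² − 4·det M = 25 − 12 = 13; √Δ = 3.605551.
λ = (tr M ± √Δ)/2 = (-5 ± 3.605551)/2, giving (tr M − √Δ)/2 = -4.3028 and (tr M + √Δ)/2 = -0.6972.

Eigenvalues sorted in increasing order: [-4.3028, -0.6972].


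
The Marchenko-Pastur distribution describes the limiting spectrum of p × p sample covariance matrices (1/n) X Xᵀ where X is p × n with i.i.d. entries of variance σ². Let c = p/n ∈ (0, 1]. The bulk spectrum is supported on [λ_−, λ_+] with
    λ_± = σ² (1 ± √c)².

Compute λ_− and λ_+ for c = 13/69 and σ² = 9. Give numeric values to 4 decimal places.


c = 13/69 = 0.188406; √c = 0.434057.
λ_− = σ² (1 − √c)² = 9 · (1 − 0.434057)² = 9 · (0.565943)² = 2.882620.
λ_+ = σ² (1 + √c)² = 9 · (1 + 0.434057)² = 9 · (1.434057)² = 18.508685.

Rounded to 4 decimal places: λ_− ≈ 2.8826, λ_+ ≈ 18.5087.


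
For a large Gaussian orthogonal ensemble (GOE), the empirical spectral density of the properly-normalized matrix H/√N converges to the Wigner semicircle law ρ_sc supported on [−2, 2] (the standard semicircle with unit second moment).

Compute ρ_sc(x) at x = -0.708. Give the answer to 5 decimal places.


ρ_sc(x) = (1/(2π)) √(4 − x²). With x = -0.708:
  4 − x² = 4 − (-0.708)² = 4 − 0.501264 = 3.498736.
  √(4 − x²) = 1.870491.
  1/(2π) = 0.159155.
  ρ_sc(-0.708) = 0.159155 · 1.870491 = 0.297698.

Rounded to 5 decimal places: ρ_sc(-0.708) ≈ 0.29770.


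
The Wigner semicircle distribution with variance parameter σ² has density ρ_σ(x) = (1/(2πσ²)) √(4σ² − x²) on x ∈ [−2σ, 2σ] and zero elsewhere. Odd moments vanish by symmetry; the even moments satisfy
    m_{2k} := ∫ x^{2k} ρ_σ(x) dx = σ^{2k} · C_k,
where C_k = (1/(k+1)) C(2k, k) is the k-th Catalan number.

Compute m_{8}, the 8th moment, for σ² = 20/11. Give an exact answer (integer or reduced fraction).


By the scaled semicircle moment identity, m_{2k} = σ^{2k} · C_k with k = 4.
C_4 = (1/(k+1)) · C(2k, k) = (1/5) · C(8, 4) = (1/5) · 70 = 14.
σ^{2k} = (σ²)^k = (20/11)^4 = 160000/14641.

Therefore m_{8} = σ^{8} · C_4 = (160000/14641) · 14 = 2240000/14641.


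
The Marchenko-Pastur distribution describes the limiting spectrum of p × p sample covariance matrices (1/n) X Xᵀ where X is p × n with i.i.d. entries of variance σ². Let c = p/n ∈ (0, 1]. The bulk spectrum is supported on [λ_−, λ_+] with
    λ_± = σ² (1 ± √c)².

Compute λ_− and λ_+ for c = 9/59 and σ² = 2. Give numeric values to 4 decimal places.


c = 9/59 = 0.152542; √c = 0.390567.
λ_− = σ² (1 − √c)² = 2 · (1 − 0.390567)² = 2 · (0.609433)² = 0.742818.
λ_+ = σ² (1 + √c)² = 2 · (1 + 0.390567)² = 2 · (1.390567)² = 3.867352.

Rounded to 4 decimal places: λ_− ≈ 0.7428, λ_+ ≈ 3.8674.


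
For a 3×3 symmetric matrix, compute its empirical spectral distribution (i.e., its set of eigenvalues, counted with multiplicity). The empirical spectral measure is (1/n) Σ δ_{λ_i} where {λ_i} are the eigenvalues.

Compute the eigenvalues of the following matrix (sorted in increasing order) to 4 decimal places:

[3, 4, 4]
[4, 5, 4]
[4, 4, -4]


Since M is real symmetric, all three eigenvalues are real; they are the roots of det(λI − M) = λ³ − (tr M) λ² + s λ − det M, where s is the sum of the principal 2×2 minors.
tr M = 3 + 5 + (-4) = 4.
s = (3·5 − 4²) + (3·(-4) − 4²) + (5·(-4) − 4²) = -1 + (-28) + (-36) = -65.
det M (expand along row 1) = 3·(-36) − 4·(-32) + 4·(-4) = 4.
Characteristic polynomial: λ³ − 4λ² − 65λ − 4 = 0.
Substitute λ = y + (tr M)/3 = y + 1.333333 to remove the quadratic term: y³ + p·y + q = 0 with p = s − (tr M)²/3 = -70.333333 and q = −2(tr M)³/27 + (tr M)·s/3 − det M = -95.407407.
Three real roots ⇒ use the trigonometric (Viète) form: r = 2√(−p/3) = 9.683893, φ = arccos(3q/(p·r)) = arccos(0.420235) = 1.137092 rad.
y_k = r·cos(φ/3 − 2πk/3) for k = 0, 1, 2 gives y = 8.996566, -1.395110, -7.601456.
λ_k = y_k + 1.333333 gives λ = 10.3299, -0.0618, -6.2681 (check: the sum is 4.0000 = tr M).

Eigenvalues sorted in increasing order: [-6.2681, -0.0618, 10.3299].


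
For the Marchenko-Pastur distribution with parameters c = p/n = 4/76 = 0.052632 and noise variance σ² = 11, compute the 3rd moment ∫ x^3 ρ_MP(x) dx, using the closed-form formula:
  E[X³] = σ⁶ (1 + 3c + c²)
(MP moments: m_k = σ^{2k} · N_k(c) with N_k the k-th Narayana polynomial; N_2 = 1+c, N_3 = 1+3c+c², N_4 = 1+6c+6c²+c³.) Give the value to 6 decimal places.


E[X³] = σ⁶ (1 + 3c + c²) (third MP moment). With σ² = 11 (so σ⁶ = 1331) and c = 4/76 = 0.052632: E[X³] = 1331 · (1 + 3·0.052632 + (0.052632)²) = 1331 · 1.160665.

So E[X^3] = 1544.844875.


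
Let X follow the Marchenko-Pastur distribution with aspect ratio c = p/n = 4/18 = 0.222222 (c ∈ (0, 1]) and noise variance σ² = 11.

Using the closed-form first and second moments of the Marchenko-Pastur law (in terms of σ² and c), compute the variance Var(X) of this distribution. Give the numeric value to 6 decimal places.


Recall the MP moments m_1 = E[X] = σ² and m_2 = E[X²] = σ⁴ (1 + c).
m_1 = E[X] = σ² = 11, so m_1² = 121.
m_2 = E[X²] = σ⁴ (1 + c) = 121 · (1 + 0.222222) = 121 · 1.222222 = 147.888889.
(Note m_2 − m_1² simplifies to c · σ⁴ = 0.222222 · 121.)

Var(X) = m_2 − m_1² = 147.888889 − 121 = 26.888889.


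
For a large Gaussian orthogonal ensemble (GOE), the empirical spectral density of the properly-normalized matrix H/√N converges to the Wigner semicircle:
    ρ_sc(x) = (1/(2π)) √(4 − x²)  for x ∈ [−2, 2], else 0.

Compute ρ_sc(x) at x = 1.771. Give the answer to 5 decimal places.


ρ_sc(x) = (1/(2π)) √(4 − x²). With x = 1.771:
  4 − x² = 4 − (1.771)² = 4 − 3.136441 = 0.863559.
  √(4 − x²) = 0.929279.
  1/(2π) = 0.159155.
  ρ_sc(1.771) = 0.159155 · 0.929279 = 0.147899.

Rounded to 5 decimal places: ρ_sc(1.771) ≈ 0.14790.


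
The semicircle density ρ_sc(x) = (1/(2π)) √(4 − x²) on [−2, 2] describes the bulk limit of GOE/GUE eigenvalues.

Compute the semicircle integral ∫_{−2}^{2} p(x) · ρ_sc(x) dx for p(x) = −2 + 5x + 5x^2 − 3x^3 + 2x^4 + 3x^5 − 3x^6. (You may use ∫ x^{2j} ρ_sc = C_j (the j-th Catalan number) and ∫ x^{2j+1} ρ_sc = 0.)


Write p(x) = Σ a_i x^i, split into monomials and integrate each against ρ_sc separately.
Using ∫ x^{2j} ρ_sc = C_j = (1/(j+1)) C(2j, j) (Catalan numbers) and ∫ x^{2j+1} ρ_sc = 0 (odd monomials vanish by symmetry):
  i = 0 (even): a_0 · C_{0} = -2 · 1 = -2
  i = 1 (odd): ∫ x^1 ρ_sc = 0 (vanishes)
  i = 2 (even): a_2 · C_{1} = 5 · 1 = 5
  i = 3 (odd): ∫ x^3 ρ_sc = 0 (vanishes)
  i = 4 (even): a_4 · C_{2} = 2 · 2 = 4
  i = 5 (odd): ∫ x^5 ρ_sc = 0 (vanishes)
  i = 6 (even): a_6 · C_{3} = -3 · 5 = -15

Summing the contributions: ∫_{−2}^{2} p(x) ρ_sc(x) dx = (-2) + 5 + 4 + (-15) = -8.


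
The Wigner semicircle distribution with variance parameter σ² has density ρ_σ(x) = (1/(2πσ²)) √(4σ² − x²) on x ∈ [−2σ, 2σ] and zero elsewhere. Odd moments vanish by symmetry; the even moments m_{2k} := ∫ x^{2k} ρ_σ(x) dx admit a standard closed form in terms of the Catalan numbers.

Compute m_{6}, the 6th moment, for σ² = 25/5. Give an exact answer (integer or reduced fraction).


By the scaled semicircle moment identity, m_{2k} = σ^{2k} · C_k with k = 3.
C_3 = (1/(k+1)) · C(2k, k) = (1/4) · C(6, 3) = (1/4) · 20 = 5.
σ^{2k} = (σ²)^k = (25/5)^3 = 125.

Therefore m_{6} = σ^{6} · C_3 = 125 · 5 = 625.


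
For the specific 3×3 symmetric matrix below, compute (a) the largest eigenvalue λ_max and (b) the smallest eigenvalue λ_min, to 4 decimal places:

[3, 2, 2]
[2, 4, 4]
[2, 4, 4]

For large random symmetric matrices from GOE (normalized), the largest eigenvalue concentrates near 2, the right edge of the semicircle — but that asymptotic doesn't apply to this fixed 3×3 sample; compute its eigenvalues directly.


Since M is real symmetric, all three eigenvalues are real; they are the roots of det(λI − M) = λ³ − (tr M) λ² + s λ − det M, where s is the sum of the principal 2×2 minors.
tr M = 3 + 4 + 4 = 11.
s = (3·4 − 2²) + (3·4 − 2²) + (4·4 − 4²) = 8 + 8 + 0 = 16.
det M (expand along row 1) = 3·0 − 2·0 + 2·0 = 0.
Characteristic polynomial: λ³ − 11λ² + 16λ = 0.
Substitute λ = y + (tr M)/3 = y + 3.666667 to remove the quadratic term: y³ + p·y + q = 0 with p = s − (tr M)²/3 = -24.333333 and q = −2(tr M)³/27 + (tr M)·s/3 − det M = -39.925926.
Three real roots ⇒ use the trigonometric (Viète) form: r = 2√(−p/3) = 5.696002, φ = arccos(3q/(p·r)) = arccos(0.864181) = 0.527277 rad.
y_k = r·cos(φ/3 − 2πk/3) for k = 0, 1, 2 gives y = 5.608251, -1.941584, -3.666667.
λ_k = y_k + 3.666667 gives λ = 9.2749, 1.7251, 0.0000 (check: the sum is 11.0000 = tr M).

Hence λ_max = 9.2749 and λ_min = 0.0000.


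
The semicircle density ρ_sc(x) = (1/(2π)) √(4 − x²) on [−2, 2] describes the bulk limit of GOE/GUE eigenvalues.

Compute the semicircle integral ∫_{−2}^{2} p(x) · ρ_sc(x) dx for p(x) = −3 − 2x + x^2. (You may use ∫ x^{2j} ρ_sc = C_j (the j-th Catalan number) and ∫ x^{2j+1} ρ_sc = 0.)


Write p(x) = Σ a_i x^i, split into monomials and integrate each against ρ_sc separately.
Using ∫ x^{2j} ρ_sc = C_j = (1/(j+1)) C(2j, j) (Catalan numbers) and ∫ x^{2j+1} ρ_sc = 0 (odd monomials vanish by symmetry):
  i = 0 (even): a_0 · C_{0} = -3 · 1 = -3
  i = 1 (odd): ∫ x^1 ρ_sc = 0 (vanishes)
  i = 2 (even): a_2 · C_{1} = 1 · 1 = 1

Summing the contributions: ∫_{−2}^{2} p(x) ρ_sc(x) dx = (-3) + 1 = -2.


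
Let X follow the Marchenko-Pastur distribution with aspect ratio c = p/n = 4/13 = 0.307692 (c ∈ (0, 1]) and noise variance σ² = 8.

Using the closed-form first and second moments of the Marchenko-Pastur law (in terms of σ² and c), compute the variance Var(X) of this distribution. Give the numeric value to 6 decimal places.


Recall the MP moments m_1 = E[X] = σ² and m_2 = E[X²] = σ⁴ (1 + c).
m_1 = E[X] = σ² = 8, so m_1² = 64.
m_2 = E[X²] = σ⁴ (1 + c) = 64 · (1 + 0.307692) = 64 · 1.307692 = 83.692308.
(Note m_2 − m_1² simplifies to c · σ⁴ = 0.307692 · 64.)

Var(X) = m_2 − m_1² = 83.692308 − 64 = 19.692308.


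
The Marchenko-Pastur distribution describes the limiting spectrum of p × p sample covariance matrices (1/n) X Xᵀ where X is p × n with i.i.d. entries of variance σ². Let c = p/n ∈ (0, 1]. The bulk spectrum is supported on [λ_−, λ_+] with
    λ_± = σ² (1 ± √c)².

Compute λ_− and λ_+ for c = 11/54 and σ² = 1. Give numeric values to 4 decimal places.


c = 11/54 = 0.203704; √c = 0.451335.
λ_− = σ² (1 − √c)² = 1 · (1 − 0.451335)² = 1 · (0.548665)² = 0.301033.
λ_+ = σ² (1 + √c)² = 1 · (1 + 0.451335)² = 1 · (1.451335)² = 2.106375.

Rounded to 4 decimal places: λ_− ≈ 0.3010, λ_+ ≈ 2.1064.


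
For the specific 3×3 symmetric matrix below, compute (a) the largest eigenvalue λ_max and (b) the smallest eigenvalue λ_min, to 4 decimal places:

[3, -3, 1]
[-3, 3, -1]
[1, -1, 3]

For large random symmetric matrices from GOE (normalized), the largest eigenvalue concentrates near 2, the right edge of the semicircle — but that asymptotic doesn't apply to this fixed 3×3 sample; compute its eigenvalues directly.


Since M is real symmetric, all three eigenvalues are real; they are the roots of det(λI − M) = λ³ − (tr M) λ² + s λ − det M, where s is the sum of the principal 2×2 minors.
tr M = 3 + 3 + 3 = 9.
s = (3·3 − (-3)²) + (3·3 − 1²) + (3·3 − (-1)²) = 0 + 8 + 8 = 16.
det M (expand along row 1) = 3·8 − (-3)·(-8) + 1·0 = 0.
Characteristic polynomial: λ³ − 9λ² + 16λ = 0.
Substitute λ = y + (tr M)/3 = y + 3.000000 to remove the quadratic term: y³ + p·y + q = 0 with p = s − (tr M)²/3 = -11.000000 and q = −2(tr M)³/27 + (tr M)·s/3 − det M = -6.000000.
Three real roots ⇒ use the trigonometric (Viète) form: r = 2√(−p/3) = 3.829708, φ = arccos(3q/(p·r)) = arccos(0.427282) = 1.129312 rad.
y_k = r·cos(φ/3 − 2πk/3) for k = 0, 1, 2 gives y = 3.561553, -0.561553, -3.000000.
λ_k = y_k + 3.000000 gives λ = 6.5616, 2.4384, 0.0000 (check: the sum is 9.0000 = tr M).

Hence λ_max = 6.5616 and λ_min = 0.0000.


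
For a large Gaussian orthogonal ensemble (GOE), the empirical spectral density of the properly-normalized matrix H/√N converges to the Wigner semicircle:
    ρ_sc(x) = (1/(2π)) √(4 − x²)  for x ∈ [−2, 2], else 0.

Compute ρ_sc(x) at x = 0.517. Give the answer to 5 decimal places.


ρ_sc(x) = (1/(2π)) √(4 − x²). With x = 0.517:
  4 − x² = 4 − (0.517)² = 4 − 0.267289 = 3.732711.
  √(4 − x²) = 1.932023.
  1/(2π) = 0.159155.
  ρ_sc(0.517) = 0.159155 · 1.932023 = 0.307491.

Rounded to 5 decimal places: ρ_sc(0.517) ≈ 0.30749.


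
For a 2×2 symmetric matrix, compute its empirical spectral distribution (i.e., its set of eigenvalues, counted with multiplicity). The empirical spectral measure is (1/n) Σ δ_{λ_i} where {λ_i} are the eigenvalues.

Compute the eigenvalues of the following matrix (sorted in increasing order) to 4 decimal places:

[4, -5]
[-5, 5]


Since M is real symmetric, both eigenvalues are real; they are the roots of det(λI − M) = λ² − (tr M) λ + det M.
tr M = 4 + 5 = 9.
det M = 4·5 − (-5)² = 20 − 25 = -5.
Characteristic polynomial: λ² − 9λ − 5 = 0.
Discriminant Δ = (tr M)² − 4·det M = 81 − (-20) = 101; √Δ = 10.049876.
λ = (tr M ± √Δ)/2 = (9 ± 10.049876)/2, giving (tr M − √Δ)/2 = -0.5249 and (tr M + √Δ)/2 = 9.5249.

Eigenvalues sorted in increasing order: [-0.5249, 9.5249].


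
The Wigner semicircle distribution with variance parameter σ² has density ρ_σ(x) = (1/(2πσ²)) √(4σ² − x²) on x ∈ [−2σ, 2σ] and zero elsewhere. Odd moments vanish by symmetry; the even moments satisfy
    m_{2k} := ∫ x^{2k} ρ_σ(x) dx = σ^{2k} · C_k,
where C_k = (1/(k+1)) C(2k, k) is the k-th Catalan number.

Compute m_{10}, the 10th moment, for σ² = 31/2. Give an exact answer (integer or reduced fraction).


By the scaled semicircle moment identity, m_{2k} = σ^{2k} · C_k with k = 5.
C_5 = (1/(k+1)) · C(2k, k) = (1/6) · C(10, 5) = (1/6) · 252 = 42.
σ^{2k} = (σ²)^k = (31/2)^5 = 28629151/32.

Therefore m_{10} = σ^{10} · C_5 = (28629151/32) · 42 = 601212171/16.


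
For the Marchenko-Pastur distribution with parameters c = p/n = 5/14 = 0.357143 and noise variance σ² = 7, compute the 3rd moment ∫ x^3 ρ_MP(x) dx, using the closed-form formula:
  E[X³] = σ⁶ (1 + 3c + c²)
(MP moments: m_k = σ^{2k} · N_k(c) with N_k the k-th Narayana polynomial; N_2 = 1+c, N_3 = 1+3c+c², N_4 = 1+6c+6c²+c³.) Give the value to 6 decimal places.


E[X³] = σ⁶ (1 + 3c + c²) (third MP moment). With σ² = 7 (so σ⁶ = 343) and c = 5/14 = 0.357143: E[X³] = 343 · (1 + 3·0.357143 + (0.357143)²) = 343 · 2.198980.

So E[X^3] = 754.250000.


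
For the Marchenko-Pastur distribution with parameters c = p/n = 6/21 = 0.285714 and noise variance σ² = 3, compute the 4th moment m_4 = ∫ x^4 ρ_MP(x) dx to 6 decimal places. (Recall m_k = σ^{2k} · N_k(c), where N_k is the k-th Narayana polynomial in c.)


E[X⁴] = σ⁸ (1 + 6c + 6c² + c³) (fourth MP moment). With σ² = 3 (so σ⁸ = 81) and c = 6/21 = 0.285714: E[X⁴] = 81 · (1 + 6·0.285714 + 6·(0.285714)² + (0.285714)³) = 81 · 3.227405.

So E[X^4] = 261.419825.


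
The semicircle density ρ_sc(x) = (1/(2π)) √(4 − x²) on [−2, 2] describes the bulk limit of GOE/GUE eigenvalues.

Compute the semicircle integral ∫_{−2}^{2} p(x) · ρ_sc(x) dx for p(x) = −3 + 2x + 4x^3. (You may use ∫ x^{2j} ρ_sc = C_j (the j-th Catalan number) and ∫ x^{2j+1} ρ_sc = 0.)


Write p(x) = Σ a_i x^i, split into monomials and integrate each against ρ_sc separately.
Using ∫ x^{2j} ρ_sc = C_j = (1/(j+1)) C(2j, j) (Catalan numbers) and ∫ x^{2j+1} ρ_sc = 0 (odd monomials vanish by symmetry):
  i = 0 (even): a_0 · C_{0} = -3 · 1 = -3
  i = 1 (odd): ∫ x^1 ρ_sc = 0 (vanishes)
  i = 3 (odd): ∫ x^3 ρ_sc = 0 (vanishes)

Summing the contributions: ∫_{−2}^{2} p(x) ρ_sc(x) dx = -3.


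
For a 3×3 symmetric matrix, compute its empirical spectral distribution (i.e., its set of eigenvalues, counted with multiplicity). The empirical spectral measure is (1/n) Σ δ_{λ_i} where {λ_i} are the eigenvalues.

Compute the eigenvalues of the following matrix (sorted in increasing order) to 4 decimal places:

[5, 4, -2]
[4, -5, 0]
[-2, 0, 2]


Since M is real symmetric, all three eigenvalues are real; they are the roots of det(λI − M) = λ³ − (tr M) λ² + s λ − det M, where s is the sum of the principal 2×2 minors.
tr M = 5 + (-5) + 2 = 2.
s = (5·(-5) − 4²) + (5·2 − (-2)²) + ((-5)·2 − 0²) = -41 + 6 + (-10) = -45.
det M (expand along row 1) = 5·(-10) − 4·8 + (-2)·(-10) = -62.
Characteristic polynomial: λ³ − 2λ² − 45λ + 62 = 0.
Substitute λ = y + (tr M)/3 = y + 0.666667 to remove the quadratic term: y³ + p·y + q = 0 with p = s − (tr M)²/3 = -46.333333 and q = −2(tr M)³/27 + (tr M)·s/3 − det M = 31.407407.
Three real roots ⇒ use the trigonometric (Viète) form: r = 2√(−p/3) = 7.859884, φ = arccos(3q/(p·r)) = arccos(-0.258728) = 1.832502 rad.
y_k = r·cos(φ/3 − 2πk/3) for k = 0, 1, 2 gives y = 6.438582, 0.684788, -7.123370.
λ_k = y_k + 0.666667 gives λ = 7.1052, 1.3515, -6.4567 (check: the sum is 2.0000 = tr M).

Eigenvalues sorted in increasing order: [-6.4567, 1.3515, 7.1052].


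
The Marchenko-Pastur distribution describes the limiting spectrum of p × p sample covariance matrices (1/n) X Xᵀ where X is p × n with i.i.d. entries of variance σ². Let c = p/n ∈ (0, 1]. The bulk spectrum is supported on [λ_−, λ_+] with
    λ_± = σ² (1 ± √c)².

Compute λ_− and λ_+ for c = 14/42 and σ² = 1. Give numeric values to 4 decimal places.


c = 14/42 = 0.333333; √c = 0.577350.
λ_− = σ² (1 − √c)² = 1 · (1 − 0.577350)² = 1 · (0.422650)² = 0.178633.
λ_+ = σ² (1 + √c)² = 1 · (1 + 0.577350)² = 1 · (1.577350)² = 2.488034.

Rounded to 4 decimal places: λ_− ≈ 0.1786, λ_+ ≈ 2.4880.


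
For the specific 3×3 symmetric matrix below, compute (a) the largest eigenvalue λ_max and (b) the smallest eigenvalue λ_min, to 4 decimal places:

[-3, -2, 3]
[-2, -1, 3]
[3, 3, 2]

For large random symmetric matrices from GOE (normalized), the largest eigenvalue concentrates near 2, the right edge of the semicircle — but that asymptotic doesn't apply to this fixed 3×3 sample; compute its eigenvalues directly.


Since M is real symmetric, all three eigenvalues are real; they are the roots of det(λI − M) = λ³ − (tr M) λ² + s λ − det M, where s is the sum of the principal 2×2 minors.
tr M = -3 + (-1) + 2 = -2.
s = ((-3)·(-1) − (-2)²) + ((-3)·2 − 3²) + ((-1)·2 − 3²) = -1 + (-15) + (-11) = -27.
det M (expand along row 1) = (-3)·(-11) − (-2)·(-13) + 3·(-3) = -2.
Characteristic polynomial: λ³ + 2λ² − 27λ + 2 = 0.
Substitute λ = y + (tr M)/3 = y − 0.666667 to remove the quadratic term: y³ + p·y + q = 0 with p = s − (tr M)²/3 = -28.333333 and q = −2(tr M)³/27 + (tr M)·s/3 − det M = 20.592593.
Three real roots ⇒ use the trigonometric (Viète) form: r = 2√(−p/3) = 6.146363, φ = arccos(3q/(p·r)) = arccos(-0.354745) = 1.933438 rad.
y_k = r·cos(φ/3 − 2πk/3) for k = 0, 1, 2 gives y = 4.913481, 0.741167, -5.654648.
λ_k = y_k − 0.666667 gives λ = 4.2468, 0.0745, -6.3213 (check: the sum is -2.0000 = tr M).

Hence λ_max = 4.2468 and λ_min = -6.3213.


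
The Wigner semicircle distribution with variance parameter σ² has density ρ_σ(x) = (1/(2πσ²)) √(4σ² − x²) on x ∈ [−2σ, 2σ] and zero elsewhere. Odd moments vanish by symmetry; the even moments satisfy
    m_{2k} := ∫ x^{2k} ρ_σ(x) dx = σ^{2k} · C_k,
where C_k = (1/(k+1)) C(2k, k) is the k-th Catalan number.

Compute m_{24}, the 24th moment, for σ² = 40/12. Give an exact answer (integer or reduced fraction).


By the scaled semicircle moment identity, m_{2k} = σ^{2k} · C_k with k = 12.
C_12 = (1/(k+1)) · C(2k, k) = (1/13) · C(24, 12) = (1/13) · 2704156 = 208012.
σ^{2k} = (σ²)^k = (40/12)^12 = 1000000000000/531441.

Therefore m_{24} = σ^{24} · C_12 = (1000000000000/531441) · 208012 = 208012000000000000/531441.


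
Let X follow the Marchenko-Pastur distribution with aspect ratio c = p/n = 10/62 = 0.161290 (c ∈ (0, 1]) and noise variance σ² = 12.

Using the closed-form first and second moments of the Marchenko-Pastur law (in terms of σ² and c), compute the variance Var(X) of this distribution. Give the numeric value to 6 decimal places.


Recall the MP moments m_1 = E[X] = σ² and m_2 = E[X²] = σ⁴ (1 + c).
m_1 = E[X] = σ² = 12, so m_1² = 144.
m_2 = E[X²] = σ⁴ (1 + c) = 144 · (1 + 0.161290) = 144 · 1.161290 = 167.225806.
(Note m_2 − m_1² simplifies to c · σ⁴ = 0.161290 · 144.)

Var(X) = m_2 − m_1² = 167.225806 − 144 = 23.225806.


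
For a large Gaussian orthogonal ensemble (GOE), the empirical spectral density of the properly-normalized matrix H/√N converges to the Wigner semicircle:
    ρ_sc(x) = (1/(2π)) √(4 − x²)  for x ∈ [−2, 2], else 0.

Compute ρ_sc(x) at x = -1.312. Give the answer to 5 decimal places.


ρ_sc(x) = (1/(2π)) √(4 − x²). With x = -1.312:
  4 − x² = 4 − (-1.312)² = 4 − 1.721344 = 2.278656.
  √(4 − x²) = 1.509522.
  1/(2π) = 0.159155.
  ρ_sc(-1.312) = 0.159155 · 1.509522 = 0.240248.

Rounded to 5 decimal places: ρ_sc(-1.312) ≈ 0.24025.


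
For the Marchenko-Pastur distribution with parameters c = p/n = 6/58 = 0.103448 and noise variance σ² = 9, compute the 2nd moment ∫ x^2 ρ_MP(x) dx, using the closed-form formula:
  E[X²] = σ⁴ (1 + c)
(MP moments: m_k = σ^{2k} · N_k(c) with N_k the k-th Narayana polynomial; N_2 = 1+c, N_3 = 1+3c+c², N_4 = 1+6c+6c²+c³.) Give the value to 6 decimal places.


E[X²] = σ⁴ (1 + c) (second MP moment). With σ² = 9 (so σ⁴ = 81) and c = 6/58 = 0.103448: E[X²] = 81 · (1 + 0.103448) = 81 · 1.103448.

So E[X^2] = 89.379310.


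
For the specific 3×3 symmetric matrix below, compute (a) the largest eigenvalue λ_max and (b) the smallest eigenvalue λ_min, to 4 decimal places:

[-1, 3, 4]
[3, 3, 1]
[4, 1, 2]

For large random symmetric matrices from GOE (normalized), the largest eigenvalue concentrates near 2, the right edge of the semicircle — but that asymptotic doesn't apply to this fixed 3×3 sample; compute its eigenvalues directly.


Since M is real symmetric, all three eigenvalues are real; they are the roots of det(λI − M) = λ³ − (tr M) λ² + s λ − det M, where s is the sum of the principal 2×2 minors.
tr M = -1 + 3 + 2 = 4.
s = ((-1)·3 − 3²) + ((-1)·2 − 4²) + (3·2 − 1²) = -12 + (-18) + 5 = -25.
det M (expand along row 1) = (-1)·5 − 3·2 + 4·(-9) = -47.
Characteristic polynomial: λ³ − 4λ² − 25λ + 47 = 0.
Substitute λ = y + (tr M)/3 = y + 1.333333 to remove the quadratic term: y³ + p·y + q = 0 with p = s − (tr M)²/3 = -30.333333 and q = −2(tr M)³/27 + (tr M)·s/3 − det M = 8.925926.
Three real roots ⇒ use the trigonometric (Viète) form: r = 2√(−p/3) = 6.359595, φ = arccos(3q/(p·r)) = arccos(-0.138811) = 1.710057 rad.
y_k = r·cos(φ/3 − 2πk/3) for k = 0, 1, 2 gives y = 5.354083, 0.295109, -5.649192.
λ_k = y_k + 1.333333 gives λ = 6.6874, 1.6284, -4.3159 (check: the sum is 4.0000 = tr M).

Hence λ_max = 6.6874 and λ_min = -4.3159.


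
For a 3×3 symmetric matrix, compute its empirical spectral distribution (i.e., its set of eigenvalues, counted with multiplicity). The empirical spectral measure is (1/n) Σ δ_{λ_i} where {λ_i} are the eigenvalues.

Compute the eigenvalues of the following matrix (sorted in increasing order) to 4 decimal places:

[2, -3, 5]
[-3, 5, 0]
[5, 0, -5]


Since M is real symmetric, all three eigenvalues are real; they are the roots of det(λI − M) = λ³ − (tr M) λ² + s λ − det M, where s is the sum of the principal 2×2 minors.
tr M = 2 + 5 + (-5) = 2.
s = (2·5 − (-3)²) + (2·(-5) − 5²) + (5·(-5) − 0²) = 1 + (-35) + (-25) = -59.
det M (expand along row 1) = 2·(-25) − (-3)·15 + 5·(-25) = -130.
Characteristic polynomial: λ³ − 2λ² − 59λ + 130 = 0.
Substitute λ = y + (tr M)/3 = y + 0.666667 to remove the quadratic term: y³ + p·y + q = 0 with p = s − (tr M)²/3 = -60.333333 and q = −2(tr M)³/27 + (tr M)·s/3 − det M = 90.074074.
Three real roots ⇒ use the trigonometric (Viète) form: r = 2√(−p/3) = 8.969083, φ = arccos(3q/(p·r)) = arccos(-0.499362) = 2.093659 rad.
y_k = r·cos(φ/3 − 2πk/3) for k = 0, 1, 2 gives y = 6.872131, 1.555297, -8.427428.
λ_k = y_k + 0.666667 gives λ = 7.5388, 2.2220, -7.7608 (check: the sum is 2.0000 = tr M).

Eigenvalues sorted in increasing order: [-7.7608, 2.2220, 7.5388].


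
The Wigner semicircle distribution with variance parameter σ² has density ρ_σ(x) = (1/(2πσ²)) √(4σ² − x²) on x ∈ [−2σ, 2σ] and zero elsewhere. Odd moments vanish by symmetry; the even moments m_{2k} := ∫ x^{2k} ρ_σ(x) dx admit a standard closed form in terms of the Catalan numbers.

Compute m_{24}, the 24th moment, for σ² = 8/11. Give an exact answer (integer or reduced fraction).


By the scaled semicircle moment identity, m_{2k} = σ^{2k} · C_k with k = 12.
C_12 = (1/(k+1)) · C(2k, k) = (1/13) · C(24, 12) = (1/13) · 2704156 = 208012.
σ^{2k} = (σ²)^k = (8/11)^12 = 68719476736/3138428376721.

Therefore m_{24} = σ^{24} · C_12 = (68719476736/3138428376721) · 208012 = 14294475794808832/3138428376721.


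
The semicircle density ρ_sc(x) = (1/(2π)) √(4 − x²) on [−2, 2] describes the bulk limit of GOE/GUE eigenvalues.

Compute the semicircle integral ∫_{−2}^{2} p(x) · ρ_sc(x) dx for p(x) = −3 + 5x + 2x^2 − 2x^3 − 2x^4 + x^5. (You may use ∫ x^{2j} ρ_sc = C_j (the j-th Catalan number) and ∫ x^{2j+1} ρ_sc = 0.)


Write p(x) = Σ a_i x^i, split into monomials and integrate each against ρ_sc separately.
Using ∫ x^{2j} ρ_sc = C_j = (1/(j+1)) C(2j, j) (Catalan numbers) and ∫ x^{2j+1} ρ_sc = 0 (odd monomials vanish by symmetry):
  i = 0 (even): a_0 · C_{0} = -3 · 1 = -3
  i = 1 (odd): ∫ x^1 ρ_sc = 0 (vanishes)
  i = 2 (even): a_2 · C_{1} = 2 · 1 = 2
  i = 3 (odd): ∫ x^3 ρ_sc = 0 (vanishes)
  i = 4 (even): a_4 · C_{2} = -2 · 2 = -4
  i = 5 (odd): ∫ x^5 ρ_sc = 0 (vanishes)

Summing the contributions: ∫_{−2}^{2} p(x) ρ_sc(x) dx = (-3) + 2 + (-4) = -5.


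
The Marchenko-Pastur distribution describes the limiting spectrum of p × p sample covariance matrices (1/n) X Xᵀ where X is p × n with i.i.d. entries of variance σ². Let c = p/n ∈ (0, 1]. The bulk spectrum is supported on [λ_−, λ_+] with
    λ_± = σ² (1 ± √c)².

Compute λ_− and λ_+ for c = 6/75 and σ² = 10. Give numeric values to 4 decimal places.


c = 6/75 = 0.080000; √c = 0.282843.
λ_− = σ² (1 − √c)² = 10 · (1 − 0.282843)² = 10 · (0.717157)² = 5.143146.
λ_+ = σ² (1 + √c)² = 10 · (1 + 0.282843)² = 10 · (1.282843)² = 16.456854.

Rounded to 4 decimal places: λ_− ≈ 5.1431, λ_+ ≈ 16.4569.


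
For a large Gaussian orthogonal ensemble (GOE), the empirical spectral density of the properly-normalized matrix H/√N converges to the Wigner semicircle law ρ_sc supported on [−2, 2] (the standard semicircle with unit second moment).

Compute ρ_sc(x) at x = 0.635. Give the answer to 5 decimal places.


ρ_sc(x) = (1/(2π)) √(4 − x²). With x = 0.635:
  4 − x² = 4 − (0.635)² = 4 − 0.403225 = 3.596775.
  √(4 − x²) = 1.896517.
  1/(2π) = 0.159155.
  ρ_sc(0.635) = 0.159155 · 1.896517 = 0.301840.

Rounded to 5 decimal places: ρ_sc(0.635) ≈ 0.30184.


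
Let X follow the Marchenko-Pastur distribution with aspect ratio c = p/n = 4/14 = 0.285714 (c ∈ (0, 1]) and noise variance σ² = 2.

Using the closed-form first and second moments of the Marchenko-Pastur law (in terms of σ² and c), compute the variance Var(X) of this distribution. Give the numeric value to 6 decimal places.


Recall the MP moments m_1 = E[X] = σ² and m_2 = E[X²] = σ⁴ (1 + c).
m_1 = E[X] = σ² = 2, so m_1² = 4.
m_2 = E[X²] = σ⁴ (1 + c) = 4 · (1 + 0.285714) = 4 · 1.285714 = 5.142857.
(Note m_2 − m_1² simplifies to c · σ⁴ = 0.285714 · 4.)

Var(X) = m_2 − m_1² = 5.142857 − 4 = 1.142857.


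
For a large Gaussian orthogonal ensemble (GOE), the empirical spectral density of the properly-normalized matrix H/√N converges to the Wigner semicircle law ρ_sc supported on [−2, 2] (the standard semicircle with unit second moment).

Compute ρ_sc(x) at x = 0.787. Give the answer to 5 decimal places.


ρ_sc(x) = (1/(2π)) √(4 − x²). With x = 0.787:
  4 − x² = 4 − (0.787)² = 4 − 0.619369 = 3.380631.
  √(4 − x²) = 1.838649.
  1/(2π) = 0.159155.
  ρ_sc(0.787) = 0.159155 · 1.838649 = 0.292630.

Rounded to 5 decimal places: ρ_sc(0.787) ≈ 0.29263.
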